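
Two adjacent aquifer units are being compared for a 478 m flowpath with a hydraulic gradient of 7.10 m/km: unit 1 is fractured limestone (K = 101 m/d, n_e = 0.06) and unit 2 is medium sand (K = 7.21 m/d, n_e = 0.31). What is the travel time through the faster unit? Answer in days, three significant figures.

Unit 1 (fractured limestone): v = 101×0.0071/0.06 = 11.95 m/d, t = 478/11.95 = 39.99 d
Unit 2 (medium sand): v = 7.21×0.0071/0.31 = 0.1651 m/d, t = 478/0.1651 = 2895 d
Faster unit: t = 40.0 d

40.0 days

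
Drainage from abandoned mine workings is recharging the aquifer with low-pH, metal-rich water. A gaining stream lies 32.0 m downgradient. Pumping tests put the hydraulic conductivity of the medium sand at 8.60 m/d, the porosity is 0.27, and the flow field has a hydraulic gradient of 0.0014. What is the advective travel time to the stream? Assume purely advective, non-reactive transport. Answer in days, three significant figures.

718 days

q = Ki = 8.60 × 0.0014 = 0.01204 m/d
Seepage velocity v = q / n = 0.01204 / 0.27 = 0.04459 m/d
t = L / v = 32.0 / 0.04459 = 717.6 d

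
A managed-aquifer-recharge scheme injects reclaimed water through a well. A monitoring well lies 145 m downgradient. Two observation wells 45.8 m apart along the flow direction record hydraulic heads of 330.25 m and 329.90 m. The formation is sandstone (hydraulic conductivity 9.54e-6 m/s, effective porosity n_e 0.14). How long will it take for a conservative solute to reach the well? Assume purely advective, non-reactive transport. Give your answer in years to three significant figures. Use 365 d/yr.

Hydraulic gradient i = (330.25 − 329.90) / 45.8 = 0.35 / 45.8 = 0.007642
K = 9.54e-6 m/s × 86400 s/d = 0.8243 m/d
Specific discharge q = 0.8243 × 0.007642 = 0.006299 m/d
v = Ki/n = 0.8243·0.007642/0.14 = 0.04499 m/d
t = L / v = 145 / 0.04499 = 3223 d
   = 3223 / 365 = 8.83 yr

8.83 years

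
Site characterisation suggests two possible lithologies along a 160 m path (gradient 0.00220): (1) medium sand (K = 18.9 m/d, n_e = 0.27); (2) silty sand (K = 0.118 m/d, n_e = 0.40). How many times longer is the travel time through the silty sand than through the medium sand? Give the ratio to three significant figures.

Unit 1 (medium sand): v = 18.9×0.0022/0.27 = 0.1540 m/d, t = 160/0.1540 = 1039 d
Unit 2 (silty sand): v = 0.118×0.0022/0.40 = 6.490e-4 m/d, t = 160/6.490e-4 = 246500 d
t(silty sand) / t(medium sand) = 246500/1039 = 237

237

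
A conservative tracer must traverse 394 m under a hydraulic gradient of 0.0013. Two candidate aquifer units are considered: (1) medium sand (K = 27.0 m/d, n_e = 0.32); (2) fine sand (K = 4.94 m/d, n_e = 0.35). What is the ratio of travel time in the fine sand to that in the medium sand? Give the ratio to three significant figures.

5.98

Unit 1 (medium sand): v = 27.0×0.0013/0.32 = 0.1097 m/d, t = 394/0.1097 = 3592 d
Unit 2 (fine sand): v = 4.94×0.0013/0.35 = 0.01835 m/d, t = 394/0.01835 = 21470 d
t(fine sand) / t(medium sand) = 21470/3592 = 5.98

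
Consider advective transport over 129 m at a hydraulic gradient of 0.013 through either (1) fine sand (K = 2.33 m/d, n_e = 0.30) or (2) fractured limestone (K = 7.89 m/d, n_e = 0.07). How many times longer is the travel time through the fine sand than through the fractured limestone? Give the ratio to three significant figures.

Unit 1 (fine sand): v = 2.33×0.013/0.30 = 0.1010 m/d, t = 129/0.1010 = 1278 d
Unit 2 (fractured limestone): v = 7.89×0.013/0.07 = 1.465 m/d, t = 129/1.465 = 88.04 d
t(fine sand) / t(fractured limestone) = 1278/88.04 = 14.5

14.5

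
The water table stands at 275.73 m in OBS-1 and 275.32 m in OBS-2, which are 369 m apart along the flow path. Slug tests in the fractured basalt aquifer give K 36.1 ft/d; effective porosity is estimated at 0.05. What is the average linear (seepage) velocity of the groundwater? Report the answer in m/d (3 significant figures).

0.245 m/d

Hydraulic gradient i = (275.73 − 275.32) / 369 = 0.41 / 369 = 0.001111
K = 36.1 ft/d × 0.3048 = 11.00 m/d
Darcy flux q = K·i = 11.00 × 0.001111 = 0.01223 m/d
v = Ki/n = 11.00·0.001111/0.05 = 0.2445 m/d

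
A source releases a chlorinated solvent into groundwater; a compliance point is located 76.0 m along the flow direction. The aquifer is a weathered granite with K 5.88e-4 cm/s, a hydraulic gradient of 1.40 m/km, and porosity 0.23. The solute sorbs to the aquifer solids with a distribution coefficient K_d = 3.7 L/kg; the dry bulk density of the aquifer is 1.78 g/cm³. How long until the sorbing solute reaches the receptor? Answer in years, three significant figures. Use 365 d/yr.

K = 5.88e-4 cm/s × 864 = 0.5080 m/d
q = Ki = 0.5080 × 0.0014 = 7.112e-4 m/d
v = Ki/n = 0.5080·0.0014/0.23 = 0.003092 m/d
Retardation R = 1 + ρ_b·K_d/n = 1 + 1.78×3.7/0.23 = 29.63
Contaminant velocity v_c = v/R = 0.003092/29.63 = 1.043e-4 m/d
t = L/v_c = 76.0/1.043e-4 = 728300 d
   = 728300/365 = 2000 yr

2000 years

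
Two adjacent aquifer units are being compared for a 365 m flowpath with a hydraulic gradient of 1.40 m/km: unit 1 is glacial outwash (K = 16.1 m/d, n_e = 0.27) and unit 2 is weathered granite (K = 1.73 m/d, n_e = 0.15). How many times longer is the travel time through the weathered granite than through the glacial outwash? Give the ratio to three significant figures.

Unit 1 (glacial outwash): v = 16.1×0.0014/0.27 = 0.08348 m/d, t = 365/0.08348 = 4372 d
Unit 2 (weathered granite): v = 1.73×0.0014/0.15 = 0.01615 m/d, t = 365/0.01615 = 22610 d
t(weathered granite) / t(glacial outwash) = 22610/4372 = 5.17

5.17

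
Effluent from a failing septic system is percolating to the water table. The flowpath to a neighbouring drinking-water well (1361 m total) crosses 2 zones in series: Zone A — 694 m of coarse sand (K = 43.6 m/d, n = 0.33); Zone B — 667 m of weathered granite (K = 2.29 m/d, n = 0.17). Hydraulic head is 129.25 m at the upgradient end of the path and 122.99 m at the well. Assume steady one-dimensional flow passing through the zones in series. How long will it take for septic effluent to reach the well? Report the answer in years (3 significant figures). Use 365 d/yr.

46.0 years

Total head drop ΔH = 129.25 − 122.99 = 6.26 m
Continuity: the same q passes through each zone, so ΔH = q·Σ(L_j/K_j) — the zones act as resistances in series.
Σ(L/K) = 694/43.6 + 667/2.29 = 15.92 + 291.3 = 307.2 d
q = ΔH / Σ(L/K) = 6.26 / 307.2 = 0.02038 m/d (same in every zone)
Zone A: v = q/n = 0.02038/0.33 = 0.06175 m/d → t_A = 694/0.06175 = 11240 d
Zone B: v = q/n = 0.02038/0.17 = 0.1199 m/d → t_B = 667/0.1199 = 5564 d
Total t = 11240 + 5564 = 16800 d
   = 16800 / 365 = 46.0 yr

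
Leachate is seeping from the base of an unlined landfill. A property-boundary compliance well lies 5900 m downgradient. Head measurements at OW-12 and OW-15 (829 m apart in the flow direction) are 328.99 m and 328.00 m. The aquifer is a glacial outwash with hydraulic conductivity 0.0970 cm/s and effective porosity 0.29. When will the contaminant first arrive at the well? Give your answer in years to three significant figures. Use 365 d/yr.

46.8 years

Hydraulic gradient i = (328.99 − 328.00) / 829 = 0.99 / 829 = 0.001194
K = 0.0970 cm/s × 864 = 83.81 m/d
Darcy flux q = K·i = 83.81 × 0.001194 = 0.1001 m/d
v_s = q/n_e = 0.1001/0.29 = 0.3451 m/d
t = L / v = 5900 / 0.3451 = 17100 d
   = 17100 / 365 = 46.8 yr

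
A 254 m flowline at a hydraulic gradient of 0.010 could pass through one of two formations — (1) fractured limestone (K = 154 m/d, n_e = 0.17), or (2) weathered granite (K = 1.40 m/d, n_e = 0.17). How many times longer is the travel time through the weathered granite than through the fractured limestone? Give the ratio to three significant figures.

Unit 1 (fractured limestone): v = 154×0.010/0.17 = 9.059 m/d, t = 254/9.059 = 28.04 d
Unit 2 (weathered granite): v = 1.40×0.010/0.17 = 0.08235 m/d, t = 254/0.08235 = 3084 d
t(weathered granite) / t(fractured limestone) = 3084/28.04 = 110

110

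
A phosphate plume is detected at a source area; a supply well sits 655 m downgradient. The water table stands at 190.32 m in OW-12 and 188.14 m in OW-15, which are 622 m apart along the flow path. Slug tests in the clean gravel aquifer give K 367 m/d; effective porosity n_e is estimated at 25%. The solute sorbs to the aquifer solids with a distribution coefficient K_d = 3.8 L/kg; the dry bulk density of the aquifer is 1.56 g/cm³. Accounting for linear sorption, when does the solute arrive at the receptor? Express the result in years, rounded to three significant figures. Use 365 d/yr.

Hydraulic gradient i = (190.32 − 188.14) / 622 = 2.18 / 622 = 0.003505
q = Ki = 367 × 0.003505 = 1.286 m/d
Seepage velocity v = q / n = 1.286 / 0.25 = 5.145 m/d
Retardation R = 1 + ρ_b·K_d/n = 1 + 1.56×3.8/0.25 = 24.71
Contaminant velocity v_c = v/R = 5.145/24.71 = 0.2082 m/d
t = L/v_c = 655/0.2082 = 3146 d
   = 3146/365 = 8.62 yr

8.62 years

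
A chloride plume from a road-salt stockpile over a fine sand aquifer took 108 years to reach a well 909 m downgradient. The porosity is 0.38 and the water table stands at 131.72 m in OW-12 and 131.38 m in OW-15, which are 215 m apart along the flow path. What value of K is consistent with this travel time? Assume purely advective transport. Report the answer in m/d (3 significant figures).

Hydraulic gradient i = (131.72 − 131.38) / 215 = 0.34 / 215 = 0.001581
t = 108 years = 39420 d
v = L / t = 909 / 39420 = 0.02306 m/d
K = v · n / i = 0.02306 × 0.38 / 0.001581 = 5.54 m/d

5.54 m/d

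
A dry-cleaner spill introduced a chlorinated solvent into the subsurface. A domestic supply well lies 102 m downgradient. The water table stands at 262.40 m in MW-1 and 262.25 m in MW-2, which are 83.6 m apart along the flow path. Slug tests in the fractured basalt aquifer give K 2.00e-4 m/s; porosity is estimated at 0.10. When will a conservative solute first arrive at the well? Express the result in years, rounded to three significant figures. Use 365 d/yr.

Hydraulic gradient i = (262.40 − 262.25) / 83.6 = 0.15 / 83.6 = 0.001794
K = 2.00e-4 m/s × 86400 s/d = 17.28 m/d
Specific discharge q = 17.28 × 0.001794 = 0.03100 m/d
v = Ki/n = 17.28·0.001794/0.10 = 0.3100 m/d
t = L / v = 102 / 0.3100 = 329.0 d
   = 329.0 / 365 = 0.901 yr

0.901 years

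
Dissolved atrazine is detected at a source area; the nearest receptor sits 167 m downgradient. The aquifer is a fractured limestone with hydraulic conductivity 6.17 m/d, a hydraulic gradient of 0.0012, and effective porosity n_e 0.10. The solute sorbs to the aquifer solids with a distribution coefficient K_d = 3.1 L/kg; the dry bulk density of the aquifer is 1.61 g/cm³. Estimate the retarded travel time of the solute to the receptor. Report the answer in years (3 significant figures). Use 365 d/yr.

315 years

Specific discharge q = 6.17 × 0.0012 = 0.007404 m/d
Seepage velocity v = q / n = 0.007404 / 0.10 = 0.07404 m/d
Retardation R = 1 + ρ_b·K_d/n = 1 + 1.61×3.1/0.10 = 50.91
Contaminant velocity v_c = v/R = 0.07404/50.91 = 0.001454 m/d
t = L/v_c = 167/0.001454 = 114800 d
   = 114800/365 = 315 yr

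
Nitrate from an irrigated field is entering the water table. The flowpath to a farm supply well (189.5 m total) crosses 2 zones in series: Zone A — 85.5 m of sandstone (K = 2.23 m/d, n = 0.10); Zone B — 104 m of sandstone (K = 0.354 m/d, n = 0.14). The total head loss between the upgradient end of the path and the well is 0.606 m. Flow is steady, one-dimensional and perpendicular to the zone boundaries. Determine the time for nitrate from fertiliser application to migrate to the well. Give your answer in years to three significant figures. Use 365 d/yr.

Steady 1-D flow in series ⇒ the Darcy flux q is identical in every zone and the zone head losses add (resistances L/K in series).
Σ(L/K) = 85.5/2.23 + 104/0.354 = 38.34 + 293.8 = 332.1 d
q = ΔH / Σ(L/K) = 0.606 / 332.1 = 0.001825 m/d (same in every zone)
Zone A: v = q/n = 0.001825/0.10 = 0.01825 m/d → t_A = 85.5/0.01825 = 4686 d
Zone B: v = q/n = 0.001825/0.14 = 0.01303 m/d → t_B = 104/0.01303 = 7980 d
Total t = 4686 + 7980 = 12670 d
   = 12670 / 365 = 34.7 yr

34.7 years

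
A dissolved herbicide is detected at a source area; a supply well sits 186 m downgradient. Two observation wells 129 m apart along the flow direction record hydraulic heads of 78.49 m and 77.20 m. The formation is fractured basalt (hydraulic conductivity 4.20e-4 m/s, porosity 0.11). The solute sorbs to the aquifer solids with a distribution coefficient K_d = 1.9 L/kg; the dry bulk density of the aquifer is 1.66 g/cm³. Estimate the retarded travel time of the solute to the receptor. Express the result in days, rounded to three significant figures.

Hydraulic gradient i = (78.49 − 77.20) / 129 = 1.29 / 129 = 0.01000
K = 4.20e-4 m/s × 86400 s/d = 36.29 m/d
Specific discharge q = 36.29 × 0.01000 = 0.3629 m/d
v = Ki/n = 36.29·0.01000/0.11 = 3.299 m/d
Retardation R = 1 + ρ_b·K_d/n = 1 + 1.66×1.9/0.11 = 29.67
Contaminant velocity v_c = v/R = 3.299/29.67 = 0.1112 m/d
t = L/v_c = 186/0.1112 = 1673 d

1670 days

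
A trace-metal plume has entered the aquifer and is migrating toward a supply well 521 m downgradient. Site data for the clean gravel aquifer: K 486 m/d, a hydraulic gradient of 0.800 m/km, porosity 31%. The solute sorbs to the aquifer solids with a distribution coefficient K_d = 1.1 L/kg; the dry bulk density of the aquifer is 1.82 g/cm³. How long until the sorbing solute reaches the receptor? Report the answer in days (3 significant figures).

3100 days

Specific discharge q = 486 × 8.0e-4 = 0.3888 m/d
v = Ki/n = 486·8.0e-4/0.31 = 1.254 m/d
Retardation R = 1 + ρ_b·K_d/n = 1 + 1.82×1.1/0.31 = 7.458
Contaminant velocity v_c = v/R = 1.254/7.458 = 0.1682 m/d
t = L/v_c = 521/0.1682 = 3098 d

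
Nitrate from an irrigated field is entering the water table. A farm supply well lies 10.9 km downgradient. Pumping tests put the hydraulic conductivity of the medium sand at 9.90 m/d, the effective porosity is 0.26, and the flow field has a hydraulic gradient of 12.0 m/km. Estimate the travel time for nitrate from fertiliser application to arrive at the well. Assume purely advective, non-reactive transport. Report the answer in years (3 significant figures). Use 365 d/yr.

65.4 years

Specific discharge q = 9.90 × 0.012 = 0.1188 m/d
v_s = q/n_e = 0.1188/0.26 = 0.4569 m/d
L = 10.9 km = 10900 m
t = L / v = 10900 / 0.4569 = 23860 d
   = 23860 / 365 = 65.4 yr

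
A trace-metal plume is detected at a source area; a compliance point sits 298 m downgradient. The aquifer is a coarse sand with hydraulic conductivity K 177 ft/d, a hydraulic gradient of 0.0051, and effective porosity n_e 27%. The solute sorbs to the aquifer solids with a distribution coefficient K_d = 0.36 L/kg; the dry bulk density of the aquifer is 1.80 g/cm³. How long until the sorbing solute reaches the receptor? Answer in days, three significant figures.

K = 177 ft/d × 0.3048 = 53.95 m/d
q = Ki = 53.95 × 0.0051 = 0.2751 m/d
v = Ki/n = 53.95·0.0051/0.27 = 1.019 m/d
Retardation R = 1 + ρ_b·K_d/n = 1 + 1.80×0.36/0.27 = 3.400
Contaminant velocity v_c = v/R = 1.019/3.400 = 0.2997 m/d
t = L/v_c = 298/0.2997 = 994.3 d

994 days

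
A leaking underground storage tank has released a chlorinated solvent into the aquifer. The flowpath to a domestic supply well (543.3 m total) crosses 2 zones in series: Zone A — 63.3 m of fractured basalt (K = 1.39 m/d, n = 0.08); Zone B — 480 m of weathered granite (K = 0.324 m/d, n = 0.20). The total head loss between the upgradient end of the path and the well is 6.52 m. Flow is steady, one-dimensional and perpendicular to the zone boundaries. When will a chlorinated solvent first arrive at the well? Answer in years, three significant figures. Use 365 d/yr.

Continuity: the same q passes through each zone, so ΔH = q·Σ(L_j/K_j) — the zones act as resistances in series.
Σ(L/K) = 63.3/1.39 + 480/0.324 = 45.54 + 1481 = 1527 d
q = ΔH / Σ(L/K) = 6.52 / 1527 = 0.004270 m/d (same in every zone)
Zone A: v = q/n = 0.004270/0.08 = 0.05337 m/d → t_A = 63.3/0.05337 = 1186 d
Zone B: v = q/n = 0.004270/0.20 = 0.02135 m/d → t_B = 480/0.02135 = 22480 d
Total t = 1186 + 22480 = 23670 d
   = 23670 / 365 = 64.8 yr

64.8 years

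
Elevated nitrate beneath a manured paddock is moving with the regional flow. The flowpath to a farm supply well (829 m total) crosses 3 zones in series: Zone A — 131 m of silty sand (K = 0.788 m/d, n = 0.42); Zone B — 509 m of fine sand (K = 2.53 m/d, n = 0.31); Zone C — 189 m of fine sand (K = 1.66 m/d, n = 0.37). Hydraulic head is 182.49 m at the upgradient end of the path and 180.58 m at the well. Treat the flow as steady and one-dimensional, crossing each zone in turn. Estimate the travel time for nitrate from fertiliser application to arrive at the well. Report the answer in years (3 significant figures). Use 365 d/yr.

Total head drop ΔH = 182.49 − 180.58 = 1.91 m
Continuity: the same q passes through each zone, so ΔH = q·Σ(L_j/K_j) — the zones act as resistances in series.
Σ(L/K) = 131/0.788 + 509/2.53 + 189/1.66 = 166.2 + 201.2 + 113.9 = 481.3 d
q = ΔH / Σ(L/K) = 1.91 / 481.3 = 0.003969 m/d (same in every zone)
Zone A: v = q/n = 0.003969/0.42 = 0.009449 m/d → t_A = 131/0.009449 = 13860 d
Zone B: v = q/n = 0.003969/0.31 = 0.01280 m/d → t_B = 509/0.01280 = 39760 d
Zone C: v = q/n = 0.003969/0.37 = 0.01073 m/d → t_C = 189/0.01073 = 17620 d
Total t = 13860 + 39760 + 17620 = 71250 d
   = 71250 / 365 = 195 yr

195 years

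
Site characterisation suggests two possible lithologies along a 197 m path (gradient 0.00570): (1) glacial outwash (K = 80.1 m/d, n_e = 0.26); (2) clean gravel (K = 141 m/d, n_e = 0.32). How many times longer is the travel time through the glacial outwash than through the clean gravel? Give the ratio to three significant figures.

1.43

Unit 1 (glacial outwash): v = 80.1×0.0057/0.26 = 1.756 m/d, t = 197/1.756 = 112.2 d
Unit 2 (clean gravel): v = 141×0.0057/0.32 = 2.512 m/d, t = 197/2.512 = 78.44 d
t(glacial outwash) / t(clean gravel) = 112.2/78.44 = 1.43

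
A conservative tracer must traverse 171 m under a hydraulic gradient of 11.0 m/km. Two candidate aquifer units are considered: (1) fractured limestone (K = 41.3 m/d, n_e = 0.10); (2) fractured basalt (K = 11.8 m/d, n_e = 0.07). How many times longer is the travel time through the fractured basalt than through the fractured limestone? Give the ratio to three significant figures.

2.45

Unit 1 (fractured limestone): v = 41.3×0.011/0.10 = 4.543 m/d, t = 171/4.543 = 37.64 d
Unit 2 (fractured basalt): v = 11.8×0.011/0.07 = 1.854 m/d, t = 171/1.854 = 92.22 d
t(fractured basalt) / t(fractured limestone) = 92.22/37.64 = 2.45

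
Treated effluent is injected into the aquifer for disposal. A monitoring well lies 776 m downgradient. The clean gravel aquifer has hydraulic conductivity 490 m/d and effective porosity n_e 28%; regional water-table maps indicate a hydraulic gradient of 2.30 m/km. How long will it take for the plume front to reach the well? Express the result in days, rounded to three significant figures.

193 days

Specific discharge q = 490 × 0.0023 = 1.127 m/d
v_s = q/n_e = 1.127/0.28 = 4.025 m/d
t = L / v = 776 / 4.025 = 192.8 d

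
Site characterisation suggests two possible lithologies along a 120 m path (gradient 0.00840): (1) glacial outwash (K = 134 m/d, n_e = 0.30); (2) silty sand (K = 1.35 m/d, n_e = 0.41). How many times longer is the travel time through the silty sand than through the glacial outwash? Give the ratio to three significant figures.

Unit 1 (glacial outwash): v = 134×0.0084/0.30 = 3.752 m/d, t = 120/3.752 = 31.98 d
Unit 2 (silty sand): v = 1.35×0.0084/0.41 = 0.02766 m/d, t = 120/0.02766 = 4339 d
t(silty sand) / t(glacial outwash) = 4339/31.98 = 136

136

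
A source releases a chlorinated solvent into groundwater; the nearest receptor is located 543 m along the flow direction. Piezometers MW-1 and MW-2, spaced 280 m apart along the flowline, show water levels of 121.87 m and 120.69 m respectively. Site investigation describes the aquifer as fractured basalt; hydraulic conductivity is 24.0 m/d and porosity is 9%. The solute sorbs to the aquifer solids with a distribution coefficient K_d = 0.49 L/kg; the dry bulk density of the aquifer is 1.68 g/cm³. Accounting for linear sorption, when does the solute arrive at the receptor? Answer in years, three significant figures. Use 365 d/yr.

13.4 years

Hydraulic gradient i = (121.87 − 120.69) / 280 = 1.18 / 280 = 0.004214
Darcy flux q = K·i = 24.0 × 0.004214 = 0.1011 m/d
Seepage velocity v = q / n = 0.1011 / 0.09 = 1.124 m/d
Retardation R = 1 + ρ_b·K_d/n = 1 + 1.68×0.49/0.09 = 10.15
Contaminant velocity v_c = v/R = 1.124/10.15 = 0.1108 m/d
t = L/v_c = 543/0.1108 = 4903 d
   = 4903/365 = 13.4 yr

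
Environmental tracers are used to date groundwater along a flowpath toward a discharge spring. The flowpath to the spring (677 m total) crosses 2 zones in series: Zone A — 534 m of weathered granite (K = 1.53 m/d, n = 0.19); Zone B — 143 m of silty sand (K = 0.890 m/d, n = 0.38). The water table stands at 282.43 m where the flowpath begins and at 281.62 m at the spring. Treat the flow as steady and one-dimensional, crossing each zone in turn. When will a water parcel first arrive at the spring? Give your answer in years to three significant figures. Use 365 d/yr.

Total head drop ΔH = 282.43 − 281.62 = 0.81 m
Steady 1-D flow in series ⇒ the Darcy flux q is identical in every zone and the zone head losses add (resistances L/K in series).
Σ(L/K) = 534/1.53 + 143/0.890 = 349.0 + 160.7 = 509.7 d
q = ΔH / Σ(L/K) = 0.81 / 509.7 = 0.001589 m/d (same in every zone)
Zone A: v = q/n = 0.001589/0.19 = 0.008364 m/d → t_A = 534/0.008364 = 63840 d
Zone B: v = q/n = 0.001589/0.38 = 0.004182 m/d → t_B = 143/0.004182 = 34190 d
Total t = 63840 + 34190 = 98040 d
   = 98040 / 365 = 269 yr

269 years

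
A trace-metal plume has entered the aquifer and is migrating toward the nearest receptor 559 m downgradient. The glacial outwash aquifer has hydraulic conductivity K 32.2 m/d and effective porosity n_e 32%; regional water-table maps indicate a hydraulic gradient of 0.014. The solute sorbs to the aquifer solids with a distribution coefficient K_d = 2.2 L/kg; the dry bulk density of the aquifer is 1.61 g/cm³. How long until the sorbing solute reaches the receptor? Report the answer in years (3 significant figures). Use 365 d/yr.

q = Ki = 32.2 × 0.014 = 0.4508 m/d
v = Ki/n = 32.2·0.014/0.32 = 1.409 m/d
Retardation R = 1 + ρ_b·K_d/n = 1 + 1.61×2.2/0.32 = 12.07
Contaminant velocity v_c = v/R = 1.409/12.07 = 0.1167 m/d
t = L/v_c = 559/0.1167 = 4789 d
   = 4789/365 = 13.1 yr

13.1 years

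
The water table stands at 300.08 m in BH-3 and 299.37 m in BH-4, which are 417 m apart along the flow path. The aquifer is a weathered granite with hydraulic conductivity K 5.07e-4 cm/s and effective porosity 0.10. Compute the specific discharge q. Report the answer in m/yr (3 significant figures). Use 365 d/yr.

0.272 m/yr

Hydraulic gradient i = (300.08 − 299.37) / 417 = 0.71 / 417 = 0.001703
K = 5.07e-4 cm/s × 864 = 0.4380 m/d
q = Ki = 0.4380 × 0.001703 = 7.458e-4 m/d
   = 7.458e-4 × 365 = 0.272 m/yr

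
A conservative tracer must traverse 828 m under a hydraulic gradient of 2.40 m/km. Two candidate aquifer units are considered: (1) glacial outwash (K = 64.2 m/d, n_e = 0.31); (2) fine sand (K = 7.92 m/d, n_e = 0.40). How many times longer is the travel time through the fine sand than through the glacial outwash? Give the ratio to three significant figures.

Unit 1 (glacial outwash): v = 64.2×0.0024/0.31 = 0.4970 m/d, t = 828/0.4970 = 1666 d
Unit 2 (fine sand): v = 7.92×0.0024/0.40 = 0.04752 m/d, t = 828/0.04752 = 17420 d
t(fine sand) / t(glacial outwash) = 17420/1666 = 10.5

10.5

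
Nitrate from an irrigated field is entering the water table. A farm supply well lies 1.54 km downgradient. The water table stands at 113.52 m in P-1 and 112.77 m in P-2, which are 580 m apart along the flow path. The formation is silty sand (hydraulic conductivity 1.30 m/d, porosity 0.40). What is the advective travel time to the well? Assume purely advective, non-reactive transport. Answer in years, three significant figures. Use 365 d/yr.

Hydraulic gradient i = (113.52 − 112.77) / 580 = 0.75 / 580 = 0.001293
Darcy flux q = K·i = 1.30 × 0.001293 = 0.001681 m/d
Seepage velocity v = q / n = 0.001681 / 0.40 = 0.004203 m/d
L = 1.54 km = 1540 m
t = L / v = 1540 / 0.004203 = 366400 d
   = 366400 / 365 = 1000 yr

1000 years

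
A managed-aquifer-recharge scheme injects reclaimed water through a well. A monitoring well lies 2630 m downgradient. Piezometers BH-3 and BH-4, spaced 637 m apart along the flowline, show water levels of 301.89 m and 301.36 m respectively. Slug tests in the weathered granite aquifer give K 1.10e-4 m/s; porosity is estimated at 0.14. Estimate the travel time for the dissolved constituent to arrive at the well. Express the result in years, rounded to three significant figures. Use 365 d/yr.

Hydraulic gradient i = (301.89 − 301.36) / 637 = 0.53 / 637 = 8.320e-4
K = 1.10e-4 m/s × 86400 s/d = 9.504 m/d
q = Ki = 9.504 × 8.320e-4 = 0.007908 m/d
Seepage velocity v = q / n = 0.007908 / 0.14 = 0.05648 m/d
t = L / v = 2630 / 0.05648 = 46560 d
   = 46560 / 365 = 128 yr

128 years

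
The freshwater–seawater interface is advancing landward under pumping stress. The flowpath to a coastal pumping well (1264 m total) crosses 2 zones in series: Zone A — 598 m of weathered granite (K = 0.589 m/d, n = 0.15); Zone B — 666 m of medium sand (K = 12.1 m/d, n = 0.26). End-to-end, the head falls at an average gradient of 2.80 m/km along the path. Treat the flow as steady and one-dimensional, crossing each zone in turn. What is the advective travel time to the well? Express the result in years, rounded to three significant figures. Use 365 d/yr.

For zones in series the flux q is common to all zones; the equivalent conductivity is the harmonic (thickness-weighted) mean, K_eq = L_total / Σ(L_j/K_j).
Σ(L/K) = 598/0.589 + 666/12.1 = 1015 + 55.04 = 1070 d
K_eq = L_total / Σ(L/K) = 1264 / 1070 = 1.181 m/d
q = K_eq · i = 1.181 × 0.0028 = 0.003307 m/d (same in every zone)
Zone A: v = q/n = 0.003307/0.15 = 0.02204 m/d → t_A = 598/0.02204 = 27130 d
Zone B: v = q/n = 0.003307/0.26 = 0.01272 m/d → t_B = 666/0.01272 = 52370 d
Total t = 27130 + 52370 = 79490 d
   = 79490 / 365 = 218 yr

218 years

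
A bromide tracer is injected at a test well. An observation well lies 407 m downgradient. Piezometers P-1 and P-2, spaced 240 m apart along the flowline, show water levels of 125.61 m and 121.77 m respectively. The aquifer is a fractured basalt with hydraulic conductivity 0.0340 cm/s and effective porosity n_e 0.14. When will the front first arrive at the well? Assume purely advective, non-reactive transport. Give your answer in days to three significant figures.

Hydraulic gradient i = (125.61 − 121.77) / 240 = 3.84 / 240 = 0.01600
K = 0.0340 cm/s × 864 = 29.38 m/d
Darcy flux q = K·i = 29.38 × 0.01600 = 0.4700 m/d
v = Ki/n = 29.38·0.01600/0.14 = 3.357 m/d
t = L / v = 407 / 3.357 = 121.2 d

121 days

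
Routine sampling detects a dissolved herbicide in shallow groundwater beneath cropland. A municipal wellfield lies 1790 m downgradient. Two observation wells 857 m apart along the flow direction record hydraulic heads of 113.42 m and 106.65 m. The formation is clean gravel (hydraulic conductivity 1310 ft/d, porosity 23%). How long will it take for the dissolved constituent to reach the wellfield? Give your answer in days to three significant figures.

131 days

Hydraulic gradient i = (113.42 − 106.65) / 857 = 6.77 / 857 = 0.007900
K = 1310 ft/d × 0.3048 = 399.3 m/d
Specific discharge q = 399.3 × 0.007900 = 3.154 m/d
v = Ki/n = 399.3·0.007900/0.23 = 13.71 m/d
t = L / v = 1790 / 13.71 = 130.5 d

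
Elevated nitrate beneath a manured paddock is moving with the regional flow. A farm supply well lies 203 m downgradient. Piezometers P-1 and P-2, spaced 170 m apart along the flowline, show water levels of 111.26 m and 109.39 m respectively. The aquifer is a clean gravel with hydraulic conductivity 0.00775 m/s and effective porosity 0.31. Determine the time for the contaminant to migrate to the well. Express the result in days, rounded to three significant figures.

8.54 days

Hydraulic gradient i = (111.26 − 109.39) / 170 = 1.87 / 170 = 0.01100
K = 0.00775 m/s × 86400 s/d = 669.6 m/d
Specific discharge q = 669.6 × 0.01100 = 7.366 m/d
v = Ki/n = 669.6·0.01100/0.31 = 23.76 m/d
t = L / v = 203 / 23.76 = 8.544 d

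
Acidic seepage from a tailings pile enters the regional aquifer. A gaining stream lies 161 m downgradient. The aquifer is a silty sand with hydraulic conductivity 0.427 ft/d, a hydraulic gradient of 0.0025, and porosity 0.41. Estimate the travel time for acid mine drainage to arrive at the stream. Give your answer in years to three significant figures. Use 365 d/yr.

556 years

K = 0.427 ft/d × 0.3048 = 0.1301 m/d
Specific discharge q = 0.1301 × 0.0025 = 3.254e-4 m/d
Average linear velocity = 3.254e-4 / 0.41 = 7.936e-4 m/d
t = L / v = 161 / 7.936e-4 = 202900 d
   = 202900 / 365 = 556 yr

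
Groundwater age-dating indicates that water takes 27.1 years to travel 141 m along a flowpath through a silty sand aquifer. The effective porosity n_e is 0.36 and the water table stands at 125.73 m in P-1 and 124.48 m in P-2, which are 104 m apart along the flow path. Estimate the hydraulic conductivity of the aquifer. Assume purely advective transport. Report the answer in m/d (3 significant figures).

0.427 m/d

Hydraulic gradient i = (125.73 − 124.48) / 104 = 1.25 / 104 = 0.01202
t = 27.1 years = 9892 d
v = L / t = 141 / 9892 = 0.01425 m/d
K = v · n / i = 0.01425 × 0.36 / 0.01202 = 0.427 m/d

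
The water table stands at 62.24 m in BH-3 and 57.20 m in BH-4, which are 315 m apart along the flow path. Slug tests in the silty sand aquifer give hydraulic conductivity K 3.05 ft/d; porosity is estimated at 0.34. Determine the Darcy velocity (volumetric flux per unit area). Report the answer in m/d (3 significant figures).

0.0149 m/d

Hydraulic gradient i = (62.24 − 57.20) / 315 = 5.04 / 315 = 0.01600
K = 3.05 ft/d × 0.3048 = 0.9296 m/d
Specific discharge q = 0.9296 × 0.01600 = 0.01487 m/d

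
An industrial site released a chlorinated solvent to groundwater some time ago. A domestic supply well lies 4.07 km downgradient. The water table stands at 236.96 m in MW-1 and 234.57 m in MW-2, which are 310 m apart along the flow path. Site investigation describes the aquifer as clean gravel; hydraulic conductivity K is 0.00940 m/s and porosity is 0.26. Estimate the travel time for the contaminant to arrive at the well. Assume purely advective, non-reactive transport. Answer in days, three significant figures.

Hydraulic gradient i = (236.96 − 234.57) / 310 = 2.39 / 310 = 0.007710
K = 0.00940 m/s × 86400 s/d = 812.2 m/d
Specific discharge q = 812.2 × 0.007710 = 6.261 m/d
v_s = q/n_e = 6.261/0.26 = 24.08 m/d
L = 4.07 km = 4070 m
t = L / v = 4070 / 24.08 = 169.0 d

169 days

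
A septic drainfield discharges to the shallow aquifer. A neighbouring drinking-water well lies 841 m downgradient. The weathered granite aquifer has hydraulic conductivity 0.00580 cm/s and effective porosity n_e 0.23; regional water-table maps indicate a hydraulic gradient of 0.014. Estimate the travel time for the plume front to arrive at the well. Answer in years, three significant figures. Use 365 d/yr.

K = 0.00580 cm/s × 864 = 5.011 m/d
q = Ki = 5.011 × 0.014 = 0.07016 m/d
v = Ki/n = 5.011·0.014/0.23 = 0.3050 m/d
t = L / v = 841 / 0.3050 = 2757 d
   = 2757 / 365 = 7.55 yr

7.55 years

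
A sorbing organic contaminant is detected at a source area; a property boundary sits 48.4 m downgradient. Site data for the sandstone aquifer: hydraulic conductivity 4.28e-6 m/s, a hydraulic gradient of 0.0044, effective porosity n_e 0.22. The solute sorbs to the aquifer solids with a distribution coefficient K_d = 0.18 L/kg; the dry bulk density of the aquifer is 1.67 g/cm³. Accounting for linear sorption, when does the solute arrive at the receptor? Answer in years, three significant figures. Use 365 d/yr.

42.4 years

K = 4.28e-6 m/s × 86400 s/d = 0.3698 m/d
q = Ki = 0.3698 × 0.0044 = 0.001627 m/d
Average linear velocity = 0.001627 / 0.22 = 0.007396 m/d
Retardation R = 1 + ρ_b·K_d/n = 1 + 1.67×0.18/0.22 = 2.366
Contaminant velocity v_c = v/R = 0.007396/2.366 = 0.003125 m/d
t = L/v_c = 48.4/0.003125 = 15490 d
   = 15490/365 = 42.4 yr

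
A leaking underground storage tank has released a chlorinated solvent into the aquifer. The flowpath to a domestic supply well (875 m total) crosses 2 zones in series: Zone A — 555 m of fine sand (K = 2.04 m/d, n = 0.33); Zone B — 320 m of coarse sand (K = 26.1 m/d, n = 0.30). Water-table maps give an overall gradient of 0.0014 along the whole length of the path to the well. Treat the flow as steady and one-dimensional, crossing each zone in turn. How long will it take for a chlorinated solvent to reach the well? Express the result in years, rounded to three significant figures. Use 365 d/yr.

178 years

Continuity: the same q passes through each zone, so ΔH = q·Σ(L_j/K_j) — the zones act as resistances in series.
Σ(L/K) = 555/2.04 + 320/26.1 = 272.1 + 12.26 = 284.3 d
K_eq = L_total / Σ(L/K) = 875 / 284.3 = 3.078 m/d
q = K_eq · i = 3.078 × 0.0014 = 0.004309 m/d (same in every zone)
Zone A: v = q/n = 0.004309/0.33 = 0.01306 m/d → t_A = 555/0.01306 = 42510 d
Zone B: v = q/n = 0.004309/0.30 = 0.01436 m/d → t_B = 320/0.01436 = 22280 d
Total t = 42510 + 22280 = 64790 d
   = 64790 / 365 = 178 yr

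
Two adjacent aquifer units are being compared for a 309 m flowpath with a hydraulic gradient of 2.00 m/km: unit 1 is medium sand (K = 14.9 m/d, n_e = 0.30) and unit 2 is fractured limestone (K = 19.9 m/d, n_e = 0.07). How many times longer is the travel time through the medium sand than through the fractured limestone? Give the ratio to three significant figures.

5.72

Unit 1 (medium sand): v = 14.9×0.0020/0.30 = 0.09933 m/d, t = 309/0.09933 = 3111 d
Unit 2 (fractured limestone): v = 19.9×0.0020/0.07 = 0.5686 m/d, t = 309/0.5686 = 543.5 d
t(medium sand) / t(fractured limestone) = 3111/543.5 = 5.72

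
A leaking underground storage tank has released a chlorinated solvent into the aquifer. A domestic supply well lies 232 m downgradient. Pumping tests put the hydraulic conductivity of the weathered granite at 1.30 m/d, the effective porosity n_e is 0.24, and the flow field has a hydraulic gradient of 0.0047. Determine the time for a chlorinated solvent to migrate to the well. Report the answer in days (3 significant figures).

9110 days

q = Ki = 1.30 × 0.0047 = 0.006110 m/d
Average linear velocity = 0.006110 / 0.24 = 0.02546 m/d
t = L / v = 232 / 0.02546 = 9113 d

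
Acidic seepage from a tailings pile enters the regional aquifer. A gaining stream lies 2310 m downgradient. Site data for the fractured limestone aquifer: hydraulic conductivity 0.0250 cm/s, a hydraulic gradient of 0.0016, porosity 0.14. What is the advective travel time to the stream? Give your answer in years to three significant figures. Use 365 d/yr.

K = 0.0250 cm/s × 864 = 21.60 m/d
Specific discharge q = 21.60 × 0.0016 = 0.03456 m/d
Average linear velocity = 0.03456 / 0.14 = 0.2469 m/d
t = L / v = 2310 / 0.2469 = 9358 d
   = 9358 / 365 = 25.6 yr

25.6 years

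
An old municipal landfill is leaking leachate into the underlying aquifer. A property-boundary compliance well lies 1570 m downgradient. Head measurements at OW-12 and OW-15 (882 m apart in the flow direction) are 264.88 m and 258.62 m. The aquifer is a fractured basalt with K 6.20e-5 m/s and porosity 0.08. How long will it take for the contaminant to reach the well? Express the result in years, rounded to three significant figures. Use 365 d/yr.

Hydraulic gradient i = (264.88 − 258.62) / 882 = 6.26 / 882 = 0.007098
K = 6.20e-5 m/s × 86400 s/d = 5.357 m/d
Specific discharge q = 5.357 × 0.007098 = 0.03802 m/d
v = Ki/n = 5.357·0.007098/0.08 = 0.4752 m/d
t = L / v = 1570 / 0.4752 = 3304 d
   = 3304 / 365 = 9.05 yr

9.05 years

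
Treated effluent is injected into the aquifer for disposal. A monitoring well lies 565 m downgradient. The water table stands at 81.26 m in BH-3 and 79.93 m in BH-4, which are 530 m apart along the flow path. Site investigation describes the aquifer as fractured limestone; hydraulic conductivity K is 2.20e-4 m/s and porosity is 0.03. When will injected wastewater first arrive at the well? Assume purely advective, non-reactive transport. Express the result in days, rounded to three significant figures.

355 days

Hydraulic gradient i = (81.26 − 79.93) / 530 = 1.33 / 530 = 0.002509
K = 2.20e-4 m/s × 86400 s/d = 19.01 m/d
Specific discharge q = 19.01 × 0.002509 = 0.04770 m/d
Seepage velocity v = q / n = 0.04770 / 0.03 = 1.590 m/d
t = L / v = 565 / 1.590 = 355.4 d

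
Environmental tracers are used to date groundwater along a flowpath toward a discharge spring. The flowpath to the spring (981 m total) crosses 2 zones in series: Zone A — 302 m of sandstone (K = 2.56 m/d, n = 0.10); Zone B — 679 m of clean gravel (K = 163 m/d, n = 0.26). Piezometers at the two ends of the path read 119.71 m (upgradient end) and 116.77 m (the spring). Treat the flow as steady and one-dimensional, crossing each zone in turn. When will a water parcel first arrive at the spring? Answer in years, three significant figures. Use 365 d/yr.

23.5 years

Total head drop ΔH = 119.71 − 116.77 = 2.94 m
Steady 1-D flow in series ⇒ the Darcy flux q is identical in every zone and the zone head losses add (resistances L/K in series).
Σ(L/K) = 302/2.56 + 679/163 = 118.0 + 4.166 = 122.1 d
q = ΔH / Σ(L/K) = 2.94 / 122.1 = 0.02407 m/d (same in every zone)
Zone A: v = q/n = 0.02407/0.10 = 0.2407 m/d → t_A = 302/0.2407 = 1255 d
Zone B: v = q/n = 0.02407/0.26 = 0.09258 m/d → t_B = 679/0.09258 = 7334 d
Total t = 1255 + 7334 = 8588 d
   = 8588 / 365 = 23.5 yr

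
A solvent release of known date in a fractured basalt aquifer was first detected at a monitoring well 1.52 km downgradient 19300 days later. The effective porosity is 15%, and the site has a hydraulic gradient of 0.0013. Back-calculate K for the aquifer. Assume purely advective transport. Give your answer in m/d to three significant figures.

L = 1.52 km = 1520 m
v = L / t = 1520 / 19300 = 0.07876 m/d
K = v · n / i = 0.07876 × 0.15 / 0.0013 = 9.09 m/d

9.09 m/d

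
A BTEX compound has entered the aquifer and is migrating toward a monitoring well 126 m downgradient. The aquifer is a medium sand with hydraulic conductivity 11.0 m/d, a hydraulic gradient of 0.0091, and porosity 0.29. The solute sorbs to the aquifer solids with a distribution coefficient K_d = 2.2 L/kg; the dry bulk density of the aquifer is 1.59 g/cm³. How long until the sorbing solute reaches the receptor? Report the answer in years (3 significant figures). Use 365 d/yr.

13.1 years

Darcy flux q = K·i = 11.0 × 0.0091 = 0.1001 m/d
Seepage velocity v = q / n = 0.1001 / 0.29 = 0.3452 m/d
Retardation R = 1 + ρ_b·K_d/n = 1 + 1.59×2.2/0.29 = 13.06
Contaminant velocity v_c = v/R = 0.3452/13.06 = 0.02643 m/d
t = L/v_c = 126/0.02643 = 4768 d
   = 4768/365 = 13.1 yr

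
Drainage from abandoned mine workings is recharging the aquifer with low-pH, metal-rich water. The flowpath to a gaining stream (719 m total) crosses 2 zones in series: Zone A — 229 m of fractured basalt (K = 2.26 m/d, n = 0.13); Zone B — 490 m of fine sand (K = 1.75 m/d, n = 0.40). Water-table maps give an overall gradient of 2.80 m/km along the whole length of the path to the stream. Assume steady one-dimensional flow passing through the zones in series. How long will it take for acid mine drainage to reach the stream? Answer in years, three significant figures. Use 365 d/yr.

117 years

For zones in series the flux q is common to all zones; the equivalent conductivity is the harmonic (thickness-weighted) mean, K_eq = L_total / Σ(L_j/K_j).
Σ(L/K) = 229/2.26 + 490/1.75 = 101.3 + 280.0 = 381.3 d
K_eq = L_total / Σ(L/K) = 719 / 381.3 = 1.886 m/d
q = K_eq · i = 1.886 × 0.0028 = 0.005279 m/d (same in every zone)
Zone A: v = q/n = 0.005279/0.13 = 0.04061 m/d → t_A = 229/0.04061 = 5639 d
Zone B: v = q/n = 0.005279/0.40 = 0.01320 m/d → t_B = 490/0.01320 = 37130 d
Total t = 5639 + 37130 = 42760 d
   = 42760 / 365 = 117 yr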